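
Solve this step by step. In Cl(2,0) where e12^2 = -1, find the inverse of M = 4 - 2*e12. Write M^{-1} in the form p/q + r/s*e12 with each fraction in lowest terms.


M = 4 - 2*e12, where e12^2 = -1.
Since M commutes with its reverse ~M = a - b*e12, M * ~M = a^2 - b^2*e12^2 = a^2 + b^2.
So M^{-1} = ~M / (a^2 + b^2) = (a - b*e12)/(a^2 + b^2).
a^2 + b^2 = 16 + 4 = 20
Scalar part = 4/20 = 1/5
Bivector coeff = 2/20 = 1/10
M^{-1} = 1/5 + 1/10*e12


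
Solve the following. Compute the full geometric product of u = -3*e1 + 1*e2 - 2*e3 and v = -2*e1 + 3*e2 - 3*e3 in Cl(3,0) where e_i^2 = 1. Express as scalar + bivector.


In Cl(3,0): e_i^2 = 1, e_ie_j = -e_je_i for i != j.
Scalar part = u . v = (-3)*(-2) + 1*3 + (-2)*(-3)
= 6 + 3 + 6 = 15
e12 coeff = (-3)*3 - 1*(-2) = -9 - (-2) = -7
e13 coeff = (-3)*(-3) - (-2)*(-2) = 9 - 4 = 5
e23 coeff = 1*(-3) - (-2)*3 = -3 - (-6) = 3
uv = 15 - 7*e12 + 5*e13 + 3*e23


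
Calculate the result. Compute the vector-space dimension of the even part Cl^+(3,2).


Even subalgebra dimension = 2^(n-1)
n = 3 + 2 = 5
2^(5 - 1) = 2^4 = 16
Verification: sum of C(5,k) for even k = 1 + 10 + 5 = 16
Result = 16


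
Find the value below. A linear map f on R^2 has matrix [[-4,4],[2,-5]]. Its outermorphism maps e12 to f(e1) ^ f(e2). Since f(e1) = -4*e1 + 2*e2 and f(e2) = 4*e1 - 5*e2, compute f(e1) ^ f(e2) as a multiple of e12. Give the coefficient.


The outermorphism of a linear map f sends e1^e2 to f(e1)^f(e2).
f(e1) = -4*e1 + 2*e2
f(e2) = 4*e1 - 5*e2
f(e1) ^ f(e2) = (-4*e1 + 2*e2) ^ (4*e1 - 5*e2)
= (-4)*(-5)*e12 + 2*4*e21
= (20 - 8)*e12
= 12*e12
Coefficient = 12


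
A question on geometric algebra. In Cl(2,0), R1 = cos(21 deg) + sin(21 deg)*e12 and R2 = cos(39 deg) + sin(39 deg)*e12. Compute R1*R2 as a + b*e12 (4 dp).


Same-plane rotors commute and their half-angles add:
R1*R2 = cos(a1 + a2) + sin(a1 + a2)*e12.
a1 + a2 = 21 + 39 = 60 deg
cos(60 deg) = 0.5000
sin(60 deg) = 0.8660
R1*R2 = 0.5000 + 0.8660*e12


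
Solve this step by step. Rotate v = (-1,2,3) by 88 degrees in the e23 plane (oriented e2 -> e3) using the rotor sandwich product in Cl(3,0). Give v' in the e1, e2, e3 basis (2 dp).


Rotor R = cos(44deg) - sin(44deg)*e23
Rotation angle theta = 2 * 44 = 88 degrees in the e23 plane (e2 -> e3).
The component perpendicular to the plane (e1) is invariant: v'_1 = v1 = -1.00
cos(88deg) = 0.0349, sin(88deg) = 0.9994
v'_2 = v2*cos(theta) - v3*sin(theta) = 2*0.0349 - 3*0.9994 = -2.93
v'_3 = v2*sin(theta) + v3*cos(theta) = 2*0.9994 + 3*0.0349 = 2.10
v' = -1.00*e1 - 2.93*e2 + 2.10*e3


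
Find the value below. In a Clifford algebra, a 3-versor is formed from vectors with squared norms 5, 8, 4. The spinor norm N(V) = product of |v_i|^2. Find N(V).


Spinor norm N(V) = |v1|^2 * |v2|^2 * ... * |v3|^2
= 5 * 8 * 4
Running product: 5, 40, 160
N(V) = 160


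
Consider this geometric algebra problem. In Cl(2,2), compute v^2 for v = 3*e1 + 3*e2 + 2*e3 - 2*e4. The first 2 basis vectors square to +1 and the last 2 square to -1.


v^2 = sum of c_i^2 * e_i^2
Positive signature terms (e_i^2 = +1): 3^2 + 3^2 = 18
Negative signature terms (e_j^2 = -1): 2^2 + (-2)^2 = 8
v^2 = 18 - 8 = 10


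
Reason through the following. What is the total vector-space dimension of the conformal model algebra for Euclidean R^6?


The conformal model of R^6 uses Cl(7,1): the 6 Euclidean generators plus two extra orthogonal generators e+ (e+^2 = +1) and e- (e-^2 = -1), from which the null vectors e0, einf are built.
Number of generators m = 6 + 2 = 8.
dim Cl(p,q) = 2^m = 2^8 = 256


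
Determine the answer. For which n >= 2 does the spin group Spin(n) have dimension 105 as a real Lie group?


dim Spin(n) = dim so(n) = n(n-1)/2.
Solve n(n-1)/2 = 105, i.e. n^2 - n - 210 = 0.
Discriminant = 1 + 8*105 = 841
n = (1 + sqrt(841))/2 = (1 + 29)/2 = 15


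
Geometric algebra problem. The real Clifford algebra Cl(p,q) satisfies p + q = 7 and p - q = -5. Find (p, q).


We need p + q = 7 and p - q = -5.
Adding: 2p = 7 + (-5) = 2, so p = 1.
Then q = 7 - 1 = 6.
(p, q) = (1, 6)


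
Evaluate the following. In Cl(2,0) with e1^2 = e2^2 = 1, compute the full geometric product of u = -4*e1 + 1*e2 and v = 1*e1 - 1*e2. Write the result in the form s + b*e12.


Expand: (-4*e1 + 1*e2)(1*e1 - 1*e2)
= (-4)*1*e1e1 + (-4)*(-1)*e1e2 + 1*1*e2e1 + 1*(-1)*e2e2
Using e1^2 = e2^2 = 1, e2e1 = -e1e2:
Scalar part s = (-4)*1 + 1*(-1) = -4 + (-1) = -5
Bivector part b = (-4)*(-1) - 1*1 = 4 - 1 = 3
uv = -5 + 3*e12


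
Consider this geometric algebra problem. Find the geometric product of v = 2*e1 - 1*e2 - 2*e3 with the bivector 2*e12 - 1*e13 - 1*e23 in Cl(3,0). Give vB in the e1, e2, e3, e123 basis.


vB has grade-1 (vector) and grade-3 (trivector) parts: vB = (v _| B) + (v ^ B).
Vector part <vB>_1:
  e1: -v2*b12 - v3*b13 = -(-1)*(2) - (-2)*(-1) = 0
  e2: v1*b12 - v3*b23 = (2)*(2) - (-2)*(-1) = 2
  e3: v1*b13 + v2*b23 = (2)*(-1) + (-1)*(-1) = -1
Trivector part <vB>_3:
  e123: v1*b23 - v2*b13 + v3*b12 = (2)*(-1) - (-1)*(-1) + (-2)*(2) = -7
vB = 0*e1 + 2*e2 - 1*e3 - 7*e123


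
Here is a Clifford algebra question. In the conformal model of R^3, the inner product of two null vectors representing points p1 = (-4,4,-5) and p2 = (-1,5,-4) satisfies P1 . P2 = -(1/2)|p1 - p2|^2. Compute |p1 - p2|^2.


p1 - p2 = (-3, -1, -1)
|p1 - p2|^2 = (-3)^2 + (-1)^2 + (-1)^2
= 9 + 1 + 1
= 11


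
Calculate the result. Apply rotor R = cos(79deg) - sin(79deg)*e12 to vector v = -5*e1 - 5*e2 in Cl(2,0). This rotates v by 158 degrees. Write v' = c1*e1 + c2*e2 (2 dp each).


Rotor R = cos(79deg) - sin(79deg)*e12
Rotation angle theta = 2 * 79 = 158 degrees
v' = R*v*~R rotates v by theta.
cos(158deg) = -0.9272, sin(158deg) = 0.3746
v'_1 = -5*cos(158deg) - (-5)*sin(158deg)
= -5*(-0.9272) - (-5)*0.3746
= 6.51
v'_2 = -5*sin(158deg) + (-5)*cos(158deg)
= -5*0.3746 + (-5)*(-0.9272)
= 2.76
v' = 6.51*e1 + 2.76*e2


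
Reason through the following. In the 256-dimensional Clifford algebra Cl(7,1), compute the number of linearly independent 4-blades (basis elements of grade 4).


Number of grade-k basis blades in Cl(p,q) with n = p + q is C(n, k).
n = 7 + 1 = 8
C(8, 4) = 8! / (4! * 4!)
= 40320 / (24 * 24)
= 70


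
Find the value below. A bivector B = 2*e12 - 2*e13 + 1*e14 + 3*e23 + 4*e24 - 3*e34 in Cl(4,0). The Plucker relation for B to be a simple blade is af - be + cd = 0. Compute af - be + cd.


Plucker relation: af - be + cd
a*f = 2*(-3) = -6
b*e = (-2)*4 = -8
c*d = 1*3 = 3
af - be + cd = -6 - (-8) + 3
= 5


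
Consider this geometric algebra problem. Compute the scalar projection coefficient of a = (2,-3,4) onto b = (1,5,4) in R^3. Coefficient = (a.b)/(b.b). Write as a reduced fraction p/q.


Projection coefficient = (a . b) / (b . b)
a . b = 2*1 + (-3)*5 + 4*4
= 2 + (-15) + 16 = 3
b . b = 1^2 + 5^2 + 4^2
= 1 + 25 + 16 = 42
Coefficient = 3/42
In lowest terms: 1/14


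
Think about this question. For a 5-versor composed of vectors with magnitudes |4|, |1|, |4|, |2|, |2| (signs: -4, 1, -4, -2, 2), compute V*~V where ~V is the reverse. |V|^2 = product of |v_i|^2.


Each vector v_i has |v_i|^2 = s_i^2
Squared scales: (-4)^2 = 16, 1^2 = 1, (-4)^2 = 16, (-2)^2 = 4, 2^2 = 4
|V|^2 = 16 * 1 * 16 * 4 * 4
= 4096


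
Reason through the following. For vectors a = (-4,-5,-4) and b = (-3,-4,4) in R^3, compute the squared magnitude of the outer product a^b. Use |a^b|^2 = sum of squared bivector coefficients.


a wedge b = (a1*b2 - a2*b1)*e12 + (a1*b3 - a3*b1)*e13 + (a2*b3 - a3*b2)*e23
e12 coeff: (-4)*(-4) - (-5)*(-3) = 16 - 15 = 1
e13 coeff: (-4)*4 - (-4)*(-3) = -16 - 12 = -28
e23 coeff: (-5)*4 - (-4)*(-4) = -20 - 16 = -36
|a wedge b|^2 = 1^2 + (-28)^2 + (-36)^2
= 1 + 784 + 1296
= 2081


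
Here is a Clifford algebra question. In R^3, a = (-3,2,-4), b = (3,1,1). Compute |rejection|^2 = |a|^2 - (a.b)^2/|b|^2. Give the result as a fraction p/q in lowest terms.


|a|^2 = (-3)^2 + 2^2 + (-4)^2 = 29
|b|^2 = 3^2 + 1^2 + 1^2 = 11
a . b = (-3)*3 + 2*1 + (-4)*1 = -11
(a.b)^2 = (-11)^2 = 121
|rej|^2 = 29 - 121/11
= (319 - 121)/11
= 198/11
In lowest terms: 18/1


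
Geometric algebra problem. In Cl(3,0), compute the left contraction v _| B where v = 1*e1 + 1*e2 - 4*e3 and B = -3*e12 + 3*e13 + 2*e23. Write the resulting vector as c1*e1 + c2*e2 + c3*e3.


Left contraction v _| B = <vB>_1 (grade-1 part of the geometric product vB).
Using e1_|e12 = e2, e2_|e12 = -e1, e1_|e13 = e3, e3_|e13 = -e1, e2_|e23 = e3, e3_|e23 = -e2:
e1 coeff: -v2*b12 - v3*b13 = -(1)*(-3) - (-4)*(3) = 15
e2 coeff: v1*b12 - v3*b23 = (1)*(-3) - (-4)*(2) = 5
e3 coeff: v1*b13 + v2*b23 = (1)*(3) + (1)*(2) = 5
v _| B = 15*e1 + 5*e2 + 5*e3


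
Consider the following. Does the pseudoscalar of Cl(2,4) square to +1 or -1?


The pseudoscalar I = e1...e_n (product of all n generators) of Cl(p,q) satisfies I^2 = (-1)^(q + n(n-1)/2).
p = 2, q = 4, n = p + q = 6
n(n-1)/2 = 6 * 5 / 2 = 15
Exponent = q + n(n-1)/2 = 4 + 15 = 19
I^2 = (-1)^19 = -1


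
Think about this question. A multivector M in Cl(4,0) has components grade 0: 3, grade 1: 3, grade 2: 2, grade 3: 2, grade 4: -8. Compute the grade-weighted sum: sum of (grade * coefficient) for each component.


Grade-weighted sum = sum of grade_k * coefficient_k
0*3 = 0
1*3 = 3
2*2 = 4
3*2 = 6
4*(-8) = -32
Total = 0 + 3 + 4 + 6 + (-32) = -19


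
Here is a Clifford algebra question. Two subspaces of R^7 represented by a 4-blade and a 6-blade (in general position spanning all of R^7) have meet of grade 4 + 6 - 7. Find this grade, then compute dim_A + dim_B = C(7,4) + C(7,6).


Meet grade = grade(A) + grade(B) - n
= 4 + 6 - 7 = 3
C(7,4) = 35
C(7,6) = 7
dim_A + dim_B = 35 + 7 = 42


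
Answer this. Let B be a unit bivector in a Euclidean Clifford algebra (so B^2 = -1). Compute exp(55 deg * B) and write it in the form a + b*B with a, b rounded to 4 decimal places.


For a unit bivector B with B^2 = -1, the exponential series gives
e^(theta*B) = cos(theta) + sin(theta)*B (the GA analogue of Euler's formula).
theta = 55 degrees = 0.959931 rad
cos(55 deg) = 0.5736
sin(55 deg) = 0.8192
exp(theta*B) = 0.5736 + 0.8192*B


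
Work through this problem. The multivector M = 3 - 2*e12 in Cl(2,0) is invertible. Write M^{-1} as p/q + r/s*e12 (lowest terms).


M = 3 - 2*e12, where e12^2 = -1.
Since M commutes with its reverse ~M = a - b*e12, M * ~M = a^2 - b^2*e12^2 = a^2 + b^2.
So M^{-1} = ~M / (a^2 + b^2) = (a - b*e12)/(a^2 + b^2).
a^2 + b^2 = 9 + 4 = 13
Scalar part = 3/13 = 3/13
Bivector coeff = 2/13 = 2/13
M^{-1} = 3/13 + 2/13*e12


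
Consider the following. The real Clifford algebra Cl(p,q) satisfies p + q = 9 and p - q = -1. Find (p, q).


We need p + q = 9 and p - q = -1.
Adding: 2p = 9 + (-1) = 8, so p = 4.
Then q = 9 - 4 = 5.
(p, q) = (4, 5)


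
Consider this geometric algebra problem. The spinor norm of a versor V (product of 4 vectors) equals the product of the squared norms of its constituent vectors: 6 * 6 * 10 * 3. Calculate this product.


Spinor norm N(V) = |v1|^2 * |v2|^2 * ... * |v4|^2
= 6 * 6 * 10 * 3
Running product: 6, 36, 360, 1080
N(V) = 1080


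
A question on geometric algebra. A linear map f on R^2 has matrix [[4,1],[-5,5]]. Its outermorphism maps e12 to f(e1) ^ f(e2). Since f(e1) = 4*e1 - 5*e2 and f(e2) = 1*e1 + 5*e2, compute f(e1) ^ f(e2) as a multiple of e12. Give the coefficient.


The outermorphism of a linear map f sends e1^e2 to f(e1)^f(e2).
f(e1) = 4*e1 - 5*e2
f(e2) = 1*e1 + 5*e2
f(e1) ^ f(e2) = (4*e1 - 5*e2) ^ (1*e1 + 5*e2)
= 4*5*e12 + (-5)*1*e21
= (20 - (-5))*e12
= 25*e12
Coefficient = 25


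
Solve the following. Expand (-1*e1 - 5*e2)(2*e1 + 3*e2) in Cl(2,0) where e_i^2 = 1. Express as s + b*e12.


Expand: (-1*e1 - 5*e2)(2*e1 + 3*e2)
= (-1)*2*e1e1 + (-1)*3*e1e2 + (-5)*2*e2e1 + (-5)*3*e2e2
Using e1^2 = e2^2 = 1, e2e1 = -e1e2:
Scalar part s = (-1)*2 + (-5)*3 = -2 + (-15) = -17
Bivector part b = (-1)*3 - (-5)*2 = -3 - (-10) = 7
uv = -17 + 7*e12


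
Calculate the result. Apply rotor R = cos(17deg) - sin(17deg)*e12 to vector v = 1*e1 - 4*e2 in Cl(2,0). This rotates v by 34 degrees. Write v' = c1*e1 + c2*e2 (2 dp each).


Rotor R = cos(17deg) - sin(17deg)*e12
Rotation angle theta = 2 * 17 = 34 degrees
v' = R*v*~R rotates v by theta.
cos(34deg) = 0.8290, sin(34deg) = 0.5592
v'_1 = 1*cos(34deg) - (-4)*sin(34deg)
= 1*0.8290 - (-4)*0.5592
= 3.07
v'_2 = 1*sin(34deg) + (-4)*cos(34deg)
= 1*0.5592 + (-4)*0.8290
= -2.76
v' = 3.07*e1 - 2.76*e2


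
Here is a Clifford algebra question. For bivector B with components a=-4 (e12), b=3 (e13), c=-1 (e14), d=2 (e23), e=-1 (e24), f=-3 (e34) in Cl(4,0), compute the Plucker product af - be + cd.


Plucker relation: af - be + cd
a*f = (-4)*(-3) = 12
b*e = 3*(-1) = -3
c*d = (-1)*2 = -2
af - be + cd = 12 - (-3) + (-2)
= 13


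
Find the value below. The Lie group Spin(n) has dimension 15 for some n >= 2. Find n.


dim Spin(n) = dim so(n) = n(n-1)/2.
Solve n(n-1)/2 = 15, i.e. n^2 - n - 30 = 0.
Discriminant = 1 + 8*15 = 121
n = (1 + sqrt(121))/2 = (1 + 11)/2 = 6


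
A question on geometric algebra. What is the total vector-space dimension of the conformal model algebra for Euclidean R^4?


The conformal model of R^4 uses Cl(5,1): the 4 Euclidean generators plus two extra orthogonal generators e+ (e+^2 = +1) and e- (e-^2 = -1), from which the null vectors e0, einf are built.
Number of generators m = 4 + 2 = 6.
dim Cl(p,q) = 2^m = 2^6 = 64


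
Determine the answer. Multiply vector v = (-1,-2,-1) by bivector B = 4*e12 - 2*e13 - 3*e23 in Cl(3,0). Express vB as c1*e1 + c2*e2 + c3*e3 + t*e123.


vB has grade-1 (vector) and grade-3 (trivector) parts: vB = (v _| B) + (v ^ B).
Vector part <vB>_1:
  e1: -v2*b12 - v3*b13 = -(-2)*(4) - (-1)*(-2) = 6
  e2: v1*b12 - v3*b23 = (-1)*(4) - (-1)*(-3) = -7
  e3: v1*b13 + v2*b23 = (-1)*(-2) + (-2)*(-3) = 8
Trivector part <vB>_3:
  e123: v1*b23 - v2*b13 + v3*b12 = (-1)*(-3) - (-2)*(-2) + (-1)*(4) = -5
vB = 6*e1 - 7*e2 + 8*e3 - 5*e123


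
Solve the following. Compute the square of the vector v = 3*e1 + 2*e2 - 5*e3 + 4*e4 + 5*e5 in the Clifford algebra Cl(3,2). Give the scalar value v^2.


v^2 = sum of c_i^2 * e_i^2
Positive signature terms (e_i^2 = +1): 3^2 + 2^2 + (-5)^2 = 38
Negative signature terms (e_j^2 = -1): 4^2 + 5^2 = 41
v^2 = 38 - 41 = -3


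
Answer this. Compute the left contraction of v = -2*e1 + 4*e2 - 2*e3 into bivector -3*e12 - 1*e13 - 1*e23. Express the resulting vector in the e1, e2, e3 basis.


Left contraction v _| B = <vB>_1 (grade-1 part of the geometric product vB).
Using e1_|e12 = e2, e2_|e12 = -e1, e1_|e13 = e3, e3_|e13 = -e1, e2_|e23 = e3, e3_|e23 = -e2:
e1 coeff: -v2*b12 - v3*b13 = -(4)*(-3) - (-2)*(-1) = 10
e2 coeff: v1*b12 - v3*b23 = (-2)*(-3) - (-2)*(-1) = 4
e3 coeff: v1*b13 + v2*b23 = (-2)*(-1) + (4)*(-1) = -2
v _| B = 10*e1 + 4*e2 - 2*e3


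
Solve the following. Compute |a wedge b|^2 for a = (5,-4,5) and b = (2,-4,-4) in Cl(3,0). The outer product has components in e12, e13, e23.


a wedge b = (a1*b2 - a2*b1)*e12 + (a1*b3 - a3*b1)*e13 + (a2*b3 - a3*b2)*e23
e12 coeff: 5*(-4) - (-4)*2 = -20 - (-8) = -12
e13 coeff: 5*(-4) - 5*2 = -20 - 10 = -30
e23 coeff: (-4)*(-4) - 5*(-4) = 16 - (-20) = 36
|a wedge b|^2 = (-12)^2 + (-30)^2 + 36^2
= 144 + 900 + 1296
= 2340


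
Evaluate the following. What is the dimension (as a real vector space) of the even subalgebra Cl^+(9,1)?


Even subalgebra dimension = 2^(n-1)
n = 9 + 1 = 10
2^(10 - 1) = 2^9 = 512
Verification: sum of C(10,k) for even k = 1 + 45 + 210 + 210 + 45 + 1 = 512
Result = 512


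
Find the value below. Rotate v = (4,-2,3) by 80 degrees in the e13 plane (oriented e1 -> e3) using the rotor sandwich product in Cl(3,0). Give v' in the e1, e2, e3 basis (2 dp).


Rotor R = cos(40deg) - sin(40deg)*e13
Rotation angle theta = 2 * 40 = 80 degrees in the e13 plane (e1 -> e3).
The component perpendicular to the plane (e2) is invariant: v'_2 = v2 = -2.00
cos(80deg) = 0.1736, sin(80deg) = 0.9848
v'_1 = v1*cos(theta) - v3*sin(theta) = 4*0.1736 - 3*0.9848 = -2.26
v'_3 = v1*sin(theta) + v3*cos(theta) = 4*0.9848 + 3*0.1736 = 4.46
v' = -2.26*e1 - 2.00*e2 + 4.46*e3


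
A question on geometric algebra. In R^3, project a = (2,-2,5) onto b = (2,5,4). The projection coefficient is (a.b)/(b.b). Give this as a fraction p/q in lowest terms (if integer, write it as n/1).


Projection coefficient = (a . b) / (b . b)
a . b = 2*2 + (-2)*5 + 5*4
= 4 + (-10) + 20 = 14
b . b = 2^2 + 5^2 + 4^2
= 4 + 25 + 16 = 45
Coefficient = 14/45
In lowest terms: 14/45


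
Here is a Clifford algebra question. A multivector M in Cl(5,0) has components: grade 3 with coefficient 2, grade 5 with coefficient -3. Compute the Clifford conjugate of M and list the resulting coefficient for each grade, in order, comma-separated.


Clifford conjugate sign for grade k: (-1)^(k(k+1)/2)
Grade 3: (-1)^(3*4/2) = (-1)^6 = 1, coeff 2 -> 2
Grade 5: (-1)^(5*6/2) = (-1)^15 = -1, coeff -3 -> 3
Conjugated coefficients: 2, 3


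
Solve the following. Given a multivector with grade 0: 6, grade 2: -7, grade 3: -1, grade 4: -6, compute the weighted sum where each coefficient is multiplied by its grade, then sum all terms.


Grade-weighted sum = sum of grade_k * coefficient_k
0*6 = 0
2*(-7) = -14
3*(-1) = -3
4*(-6) = -24
Total = 0 + (-14) + (-3) + (-24) = -41


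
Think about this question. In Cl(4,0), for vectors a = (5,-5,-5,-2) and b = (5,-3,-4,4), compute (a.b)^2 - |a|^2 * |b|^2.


a . b = 5*5 + (-5)*(-3) + (-5)*(-4) + (-2)*4
= 25 + 15 + 20 + (-8) = 52
|a|^2 = 5^2 + (-5)^2 + (-5)^2 + (-2)^2 = 79
|b|^2 = 5^2 + (-3)^2 + (-4)^2 + 4^2 = 66
(a.b)^2 = 52^2 = 2704
|a|^2 * |b|^2 = 79 * 66 = 5214
Result = 2704 - 5214 = -2510


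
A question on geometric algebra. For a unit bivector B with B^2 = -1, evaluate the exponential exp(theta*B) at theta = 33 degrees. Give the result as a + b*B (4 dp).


For a unit bivector B with B^2 = -1, the exponential series gives
e^(theta*B) = cos(theta) + sin(theta)*B (the GA analogue of Euler's formula).
theta = 33 degrees = 0.575959 rad
cos(33 deg) = 0.8387
sin(33 deg) = 0.5446
exp(theta*B) = 0.8387 + 0.5446*B


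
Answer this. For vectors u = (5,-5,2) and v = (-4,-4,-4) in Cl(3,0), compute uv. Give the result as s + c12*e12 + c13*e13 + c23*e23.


In Cl(3,0): e_i^2 = 1, e_ie_j = -e_je_i for i != j.
Scalar part = u . v = 5*(-4) + (-5)*(-4) + 2*(-4)
= -20 + 20 + (-8) = -8
e12 coeff = 5*(-4) - (-5)*(-4) = -20 - 20 = -40
e13 coeff = 5*(-4) - 2*(-4) = -20 - (-8) = -12
e23 coeff = (-5)*(-4) - 2*(-4) = 20 - (-8) = 28
uv = -8 - 40*e12 - 12*e13 + 28*e23


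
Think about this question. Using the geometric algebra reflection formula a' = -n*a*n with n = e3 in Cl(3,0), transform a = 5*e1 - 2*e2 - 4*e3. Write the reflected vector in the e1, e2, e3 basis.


Reflection formula: a' = -n*a*n, with n = e3 (unit vector, n^2 = 1).
For reflection through hyperplane perp to e3:
The component along e3 flips sign, others stay.
a = (5, -2, -4)
a' = (5, -2, 4)
a' = 5*e1 - 2*e2 + 4*e3


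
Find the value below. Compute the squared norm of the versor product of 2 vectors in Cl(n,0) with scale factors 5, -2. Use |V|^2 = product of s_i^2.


Each vector v_i has |v_i|^2 = s_i^2
Squared scales: 5^2 = 25, (-2)^2 = 4
|V|^2 = 25 * 4
= 100


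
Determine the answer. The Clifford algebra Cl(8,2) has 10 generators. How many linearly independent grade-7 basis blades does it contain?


Number of grade-k basis blades in Cl(p,q) with n = p + q is C(n, k).
n = 8 + 2 = 10
C(10, 7) = 10! / (7! * 3!)
= 3628800 / (5040 * 6)
= 120


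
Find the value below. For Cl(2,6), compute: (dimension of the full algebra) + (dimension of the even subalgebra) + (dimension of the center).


n = 2 + 6 = 8
Total dim = 2^8 = 256
Even subalgebra dim = 2^7 = 128
n is even, so center dim = 1
Sum = 256 + 128 + 1 = 385


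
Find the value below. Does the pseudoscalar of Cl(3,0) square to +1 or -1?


The pseudoscalar I = e1...e_n (product of all n generators) of Cl(p,q) satisfies I^2 = (-1)^(q + n(n-1)/2).
p = 3, q = 0, n = p + q = 3
n(n-1)/2 = 3 * 2 / 2 = 3
Exponent = q + n(n-1)/2 = 0 + 3 = 3
I^2 = (-1)^3 = -1


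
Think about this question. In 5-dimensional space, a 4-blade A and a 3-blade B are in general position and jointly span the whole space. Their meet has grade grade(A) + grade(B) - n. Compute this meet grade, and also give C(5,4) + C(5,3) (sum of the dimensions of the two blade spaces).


Meet grade = grade(A) + grade(B) - n
= 4 + 3 - 5 = 2
C(5,4) = 5
C(5,3) = 10
dim_A + dim_B = 5 + 10 = 15


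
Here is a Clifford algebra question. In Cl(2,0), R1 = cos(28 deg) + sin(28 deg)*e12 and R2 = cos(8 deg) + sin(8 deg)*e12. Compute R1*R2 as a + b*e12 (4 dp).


Same-plane rotors commute and their half-angles add:
R1*R2 = cos(a1 + a2) + sin(a1 + a2)*e12.
a1 + a2 = 28 + 8 = 36 deg
cos(36 deg) = 0.8090
sin(36 deg) = 0.5878
R1*R2 = 0.8090 + 0.5878*e12


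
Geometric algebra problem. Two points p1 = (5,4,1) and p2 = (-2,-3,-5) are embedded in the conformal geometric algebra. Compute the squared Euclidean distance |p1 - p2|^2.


p1 - p2 = (7, 7, 6)
|p1 - p2|^2 = 7^2 + 7^2 + 6^2
= 49 + 49 + 36
= 134


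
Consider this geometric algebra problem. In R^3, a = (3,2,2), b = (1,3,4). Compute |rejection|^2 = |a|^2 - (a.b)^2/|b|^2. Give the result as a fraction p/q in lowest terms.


|a|^2 = 3^2 + 2^2 + 2^2 = 17
|b|^2 = 1^2 + 3^2 + 4^2 = 26
a . b = 3*1 + 2*3 + 2*4 = 17
(a.b)^2 = 17^2 = 289
|rej|^2 = 17 - 289/26
= (442 - 289)/26
= 153/26
In lowest terms: 153/26


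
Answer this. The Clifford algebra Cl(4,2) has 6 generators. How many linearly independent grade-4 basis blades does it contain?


Number of grade-k basis blades in Cl(p,q) with n = p + q is C(n, k).
n = 4 + 2 = 6
C(6, 4) = 6! / (4! * 2!)
= 720 / (24 * 2)
= 15


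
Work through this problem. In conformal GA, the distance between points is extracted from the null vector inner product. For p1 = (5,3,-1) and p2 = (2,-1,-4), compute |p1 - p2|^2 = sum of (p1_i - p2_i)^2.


p1 - p2 = (3, 4, 3)
|p1 - p2|^2 = 3^2 + 4^2 + 3^2
= 9 + 16 + 9
= 34


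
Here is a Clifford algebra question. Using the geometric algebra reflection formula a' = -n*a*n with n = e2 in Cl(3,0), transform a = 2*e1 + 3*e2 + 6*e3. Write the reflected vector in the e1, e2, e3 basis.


Reflection formula: a' = -n*a*n, with n = e2 (unit vector, n^2 = 1).
For reflection through hyperplane perp to e2:
The component along e2 flips sign, others stay.
a = (2, 3, 6)
a' = (2, -3, 6)
a' = 2*e1 - 3*e2 + 6*e3


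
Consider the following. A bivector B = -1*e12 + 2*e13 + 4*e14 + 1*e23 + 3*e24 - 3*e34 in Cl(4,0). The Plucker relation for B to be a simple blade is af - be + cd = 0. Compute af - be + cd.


Plucker relation: af - be + cd
a*f = (-1)*(-3) = 3
b*e = 2*3 = 6
c*d = 4*1 = 4
af - be + cd = 3 - 6 + 4
= 1


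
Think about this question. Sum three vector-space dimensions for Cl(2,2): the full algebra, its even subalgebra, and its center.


n = 2 + 2 = 4
Total dim = 2^4 = 16
Even subalgebra dim = 2^3 = 8
n is even, so center dim = 1
Sum = 16 + 8 + 1 = 25


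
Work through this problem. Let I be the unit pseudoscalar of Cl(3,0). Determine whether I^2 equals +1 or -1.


The pseudoscalar I = e1...e_n (product of all n generators) of Cl(p,q) satisfies I^2 = (-1)^(q + n(n-1)/2).
p = 3, q = 0, n = p + q = 3
n(n-1)/2 = 3 * 2 / 2 = 3
Exponent = q + n(n-1)/2 = 0 + 3 = 3
I^2 = (-1)^3 = -1


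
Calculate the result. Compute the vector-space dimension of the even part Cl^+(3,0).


Even subalgebra dimension = 2^(n-1)
n = 3 + 0 = 3
2^(3 - 1) = 2^2 = 4
Verification: sum of C(3,k) for even k = 1 + 3 = 4
Result = 4


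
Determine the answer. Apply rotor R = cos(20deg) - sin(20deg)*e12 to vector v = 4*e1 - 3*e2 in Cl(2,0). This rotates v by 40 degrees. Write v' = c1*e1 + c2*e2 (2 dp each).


Rotor R = cos(20deg) - sin(20deg)*e12
Rotation angle theta = 2 * 20 = 40 degrees
v' = R*v*~R rotates v by theta.
cos(40deg) = 0.7660, sin(40deg) = 0.6428
v'_1 = 4*cos(40deg) - (-3)*sin(40deg)
= 4*0.7660 - (-3)*0.6428
= 4.99
v'_2 = 4*sin(40deg) + (-3)*cos(40deg)
= 4*0.6428 + (-3)*0.7660
= 0.27
v' = 4.99*e1 + 0.27*e2


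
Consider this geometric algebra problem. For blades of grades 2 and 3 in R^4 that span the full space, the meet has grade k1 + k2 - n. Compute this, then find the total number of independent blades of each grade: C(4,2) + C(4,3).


Meet grade = grade(A) + grade(B) - n
= 2 + 3 - 4 = 1
C(4,2) = 6
C(4,3) = 4
dim_A + dim_B = 6 + 4 = 10


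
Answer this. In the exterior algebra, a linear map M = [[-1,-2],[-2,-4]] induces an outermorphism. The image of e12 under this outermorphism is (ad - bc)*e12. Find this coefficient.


The outermorphism of a linear map f sends e1^e2 to f(e1)^f(e2).
f(e1) = -1*e1 - 2*e2
f(e2) = -2*e1 - 4*e2
f(e1) ^ f(e2) = (-1*e1 - 2*e2) ^ (-2*e1 - 4*e2)
= (-1)*(-4)*e12 + (-2)*(-2)*e21
= (4 - 4)*e12
= 0*e12
Coefficient = 0


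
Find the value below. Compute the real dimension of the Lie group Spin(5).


Spin(n) double-covers SO(n); both have Lie algebra so(n) of dimension n(n-1)/2.
n = 5
n(n-1) = 5 * 4 = 20
dim Spin(5) = 20/2 = 10


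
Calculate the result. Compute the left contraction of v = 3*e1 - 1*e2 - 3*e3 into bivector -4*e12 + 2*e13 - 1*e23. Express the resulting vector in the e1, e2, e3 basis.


Left contraction v _| B = <vB>_1 (grade-1 part of the geometric product vB).
Using e1_|e12 = e2, e2_|e12 = -e1, e1_|e13 = e3, e3_|e13 = -e1, e2_|e23 = e3, e3_|e23 = -e2:
e1 coeff: -v2*b12 - v3*b13 = -(-1)*(-4) - (-3)*(2) = 2
e2 coeff: v1*b12 - v3*b23 = (3)*(-4) - (-3)*(-1) = -15
e3 coeff: v1*b13 + v2*b23 = (3)*(2) + (-1)*(-1) = 7
v _| B = 2*e1 - 15*e2 + 7*e3


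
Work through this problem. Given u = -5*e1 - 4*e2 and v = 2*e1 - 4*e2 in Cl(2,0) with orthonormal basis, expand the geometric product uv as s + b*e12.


Expand: (-5*e1 - 4*e2)(2*e1 - 4*e2)
= (-5)*2*e1e1 + (-5)*(-4)*e1e2 + (-4)*2*e2e1 + (-4)*(-4)*e2e2
Using e1^2 = e2^2 = 1, e2e1 = -e1e2:
Scalar part s = (-5)*2 + (-4)*(-4) = -10 + 16 = 6
Bivector part b = (-5)*(-4) - (-4)*2 = 20 - (-8) = 28
uv = 6 + 28*e12


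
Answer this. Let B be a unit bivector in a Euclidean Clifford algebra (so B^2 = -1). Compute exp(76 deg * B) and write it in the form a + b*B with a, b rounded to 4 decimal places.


For a unit bivector B with B^2 = -1, the exponential series gives
e^(theta*B) = cos(theta) + sin(theta)*B (the GA analogue of Euler's formula).
theta = 76 degrees = 1.32645 rad
cos(76 deg) = 0.2419
sin(76 deg) = 0.9703
exp(theta*B) = 0.2419 + 0.9703*B


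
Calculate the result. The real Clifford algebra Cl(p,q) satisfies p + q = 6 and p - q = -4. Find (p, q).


We need p + q = 6 and p - q = -4.
Adding: 2p = 6 + (-4) = 2, so p = 1.
Then q = 6 - 1 = 5.
(p, q) = (1, 5)


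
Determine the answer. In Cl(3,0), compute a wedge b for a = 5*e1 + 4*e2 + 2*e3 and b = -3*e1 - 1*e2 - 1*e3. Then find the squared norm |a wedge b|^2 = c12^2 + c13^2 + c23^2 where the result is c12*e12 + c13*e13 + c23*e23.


a wedge b = (a1*b2 - a2*b1)*e12 + (a1*b3 - a3*b1)*e13 + (a2*b3 - a3*b2)*e23
e12 coeff: 5*(-1) - 4*(-3) = -5 - (-12) = 7
e13 coeff: 5*(-1) - 2*(-3) = -5 - (-6) = 1
e23 coeff: 4*(-1) - 2*(-1) = -4 - (-2) = -2
|a wedge b|^2 = 7^2 + 1^2 + (-2)^2
= 49 + 1 + 4
= 54


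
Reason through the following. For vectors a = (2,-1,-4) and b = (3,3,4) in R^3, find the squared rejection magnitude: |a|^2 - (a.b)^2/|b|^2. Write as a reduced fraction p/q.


|a|^2 = 2^2 + (-1)^2 + (-4)^2 = 21
|b|^2 = 3^2 + 3^2 + 4^2 = 34
a . b = 2*3 + (-1)*3 + (-4)*4 = -13
(a.b)^2 = (-13)^2 = 169
|rej|^2 = 21 - 169/34
= (714 - 169)/34
= 545/34
In lowest terms: 545/34


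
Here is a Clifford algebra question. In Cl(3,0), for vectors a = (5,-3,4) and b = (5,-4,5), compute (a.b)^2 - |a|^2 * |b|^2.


a . b = 5*5 + (-3)*(-4) + 4*5
= 25 + 12 + 20 = 57
|a|^2 = 5^2 + (-3)^2 + 4^2 = 50
|b|^2 = 5^2 + (-4)^2 + 5^2 = 66
(a.b)^2 = 57^2 = 3249
|a|^2 * |b|^2 = 50 * 66 = 3300
Result = 3249 - 3300 = -51


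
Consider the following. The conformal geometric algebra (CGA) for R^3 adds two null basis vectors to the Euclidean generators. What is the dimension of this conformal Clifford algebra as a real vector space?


The conformal model of R^3 uses Cl(4,1): the 3 Euclidean generators plus two extra orthogonal generators e+ (e+^2 = +1) and e- (e-^2 = -1), from which the null vectors e0, einf are built.
Number of generators m = 3 + 2 = 5.
dim Cl(p,q) = 2^m = 2^5 = 32


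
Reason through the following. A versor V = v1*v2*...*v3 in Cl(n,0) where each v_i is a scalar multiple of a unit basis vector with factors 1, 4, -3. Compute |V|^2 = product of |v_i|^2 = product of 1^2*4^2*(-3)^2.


Each vector v_i has |v_i|^2 = s_i^2
Squared scales: 1^2 = 1, 4^2 = 16, (-3)^2 = 9
|V|^2 = 1 * 16 * 9
= 144


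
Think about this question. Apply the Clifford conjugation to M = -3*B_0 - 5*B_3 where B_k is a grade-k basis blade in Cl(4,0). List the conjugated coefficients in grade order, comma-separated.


Clifford conjugate sign for grade k: (-1)^(k(k+1)/2)
Grade 0: (-1)^(0*1/2) = (-1)^0 = 1, coeff -3 -> -3
Grade 3: (-1)^(3*4/2) = (-1)^6 = 1, coeff -5 -> -5
Conjugated coefficients: -3, -5


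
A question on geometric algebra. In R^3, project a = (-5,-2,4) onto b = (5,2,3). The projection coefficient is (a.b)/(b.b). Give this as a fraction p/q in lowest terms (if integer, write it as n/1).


Projection coefficient = (a . b) / (b . b)
a . b = (-5)*5 + (-2)*2 + 4*3
= -25 + (-4) + 12 = -17
b . b = 5^2 + 2^2 + 3^2
= 25 + 4 + 9 = 38
Coefficient = -17/38
In lowest terms: -17/38


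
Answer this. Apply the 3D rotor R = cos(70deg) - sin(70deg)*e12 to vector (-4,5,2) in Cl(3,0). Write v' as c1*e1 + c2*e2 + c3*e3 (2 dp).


Rotor R = cos(70deg) - sin(70deg)*e12
Rotation angle theta = 2 * 70 = 140 degrees in the e12 plane (e1 -> e2).
The component perpendicular to the plane (e3) is invariant: v'_3 = v3 = 2.00
cos(140deg) = -0.7660, sin(140deg) = 0.6428
v'_1 = v1*cos(theta) - v2*sin(theta) = -4*(-0.7660) - 5*0.6428 = -0.15
v'_2 = v1*sin(theta) + v2*cos(theta) = -4*0.6428 + 5*(-0.7660) = -6.40
v' = -0.15*e1 - 6.40*e2 + 2.00*e3


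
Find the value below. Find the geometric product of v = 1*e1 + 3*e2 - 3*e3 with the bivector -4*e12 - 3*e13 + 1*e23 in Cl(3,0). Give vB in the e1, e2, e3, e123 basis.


vB has grade-1 (vector) and grade-3 (trivector) parts: vB = (v _| B) + (v ^ B).
Vector part <vB>_1:
  e1: -v2*b12 - v3*b13 = -(3)*(-4) - (-3)*(-3) = 3
  e2: v1*b12 - v3*b23 = (1)*(-4) - (-3)*(1) = -1
  e3: v1*b13 + v2*b23 = (1)*(-3) + (3)*(1) = 0
Trivector part <vB>_3:
  e123: v1*b23 - v2*b13 + v3*b12 = (1)*(1) - (3)*(-3) + (-3)*(-4) = 22
vB = 3*e1 - 1*e2 + 0*e3 + 22*e123


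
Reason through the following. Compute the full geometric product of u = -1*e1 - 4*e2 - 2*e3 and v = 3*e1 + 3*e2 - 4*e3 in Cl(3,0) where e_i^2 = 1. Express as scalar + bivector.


In Cl(3,0): e_i^2 = 1, e_ie_j = -e_je_i for i != j.
Scalar part = u . v = (-1)*3 + (-4)*3 + (-2)*(-4)
= -3 + (-12) + 8 = -7
e12 coeff = (-1)*3 - (-4)*3 = -3 - (-12) = 9
e13 coeff = (-1)*(-4) - (-2)*3 = 4 - (-6) = 10
e23 coeff = (-4)*(-4) - (-2)*3 = 16 - (-6) = 22
uv = -7 + 9*e12 + 10*e13 + 22*e23


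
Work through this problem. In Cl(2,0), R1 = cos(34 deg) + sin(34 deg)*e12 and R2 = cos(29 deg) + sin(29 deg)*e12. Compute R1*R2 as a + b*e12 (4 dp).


Same-plane rotors commute and their half-angles add:
R1*R2 = cos(a1 + a2) + sin(a1 + a2)*e12.
a1 + a2 = 34 + 29 = 63 deg
cos(63 deg) = 0.4540
sin(63 deg) = 0.8910
R1*R2 = 0.4540 + 0.8910*e12


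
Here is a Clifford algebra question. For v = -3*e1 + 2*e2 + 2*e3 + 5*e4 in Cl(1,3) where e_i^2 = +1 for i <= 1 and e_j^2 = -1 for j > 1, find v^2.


v^2 = sum of c_i^2 * e_i^2
Positive signature terms (e_i^2 = +1): (-3)^2 = 9
Negative signature terms (e_j^2 = -1): 2^2 + 2^2 + 5^2 = 33
v^2 = 9 - 33 = -24


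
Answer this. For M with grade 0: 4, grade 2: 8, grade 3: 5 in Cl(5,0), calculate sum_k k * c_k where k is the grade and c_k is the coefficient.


Grade-weighted sum = sum of grade_k * coefficient_k
0*4 = 0
2*8 = 16
3*5 = 15
Total = 0 + 16 + 15 = 31


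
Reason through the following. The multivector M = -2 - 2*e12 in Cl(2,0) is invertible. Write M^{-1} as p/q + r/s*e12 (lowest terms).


M = -2 - 2*e12, where e12^2 = -1.
Since M commutes with its reverse ~M = a - b*e12, M * ~M = a^2 - b^2*e12^2 = a^2 + b^2.
So M^{-1} = ~M / (a^2 + b^2) = (a - b*e12)/(a^2 + b^2).
a^2 + b^2 = 4 + 4 = 8
Scalar part = -2/8 = -1/4
Bivector coeff = 2/8 = 1/4
M^{-1} = -1/4 + 1/4*e12


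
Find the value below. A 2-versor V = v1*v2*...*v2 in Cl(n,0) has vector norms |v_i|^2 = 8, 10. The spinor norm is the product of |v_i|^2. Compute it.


Spinor norm N(V) = |v1|^2 * |v2|^2 * ... * |v2|^2
= 8 * 10
Running product: 8, 80
N(V) = 80


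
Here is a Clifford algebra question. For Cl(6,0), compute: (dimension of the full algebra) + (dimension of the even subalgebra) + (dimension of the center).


n = 6 + 0 = 6
Total dim = 2^6 = 64
Even subalgebra dim = 2^5 = 32
n is even, so center dim = 1
Sum = 64 + 32 + 1 = 97


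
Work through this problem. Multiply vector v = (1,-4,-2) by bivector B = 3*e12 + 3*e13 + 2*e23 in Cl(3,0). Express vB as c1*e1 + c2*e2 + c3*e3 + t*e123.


vB has grade-1 (vector) and grade-3 (trivector) parts: vB = (v _| B) + (v ^ B).
Vector part <vB>_1:
  e1: -v2*b12 - v3*b13 = -(-4)*(3) - (-2)*(3) = 18
  e2: v1*b12 - v3*b23 = (1)*(3) - (-2)*(2) = 7
  e3: v1*b13 + v2*b23 = (1)*(3) + (-4)*(2) = -5
Trivector part <vB>_3:
  e123: v1*b23 - v2*b13 + v3*b12 = (1)*(2) - (-4)*(3) + (-2)*(3) = 8
vB = 18*e1 + 7*e2 - 5*e3 + 8*e123


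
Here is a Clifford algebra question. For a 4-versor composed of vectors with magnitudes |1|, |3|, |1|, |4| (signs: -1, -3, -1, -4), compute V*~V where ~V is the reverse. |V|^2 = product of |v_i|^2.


Each vector v_i has |v_i|^2 = s_i^2
Squared scales: (-1)^2 = 1, (-3)^2 = 9, (-1)^2 = 1, (-4)^2 = 16
|V|^2 = 1 * 9 * 1 * 16
= 144


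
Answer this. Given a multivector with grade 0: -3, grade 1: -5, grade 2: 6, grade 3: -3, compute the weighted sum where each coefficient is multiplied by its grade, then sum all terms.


Grade-weighted sum = sum of grade_k * coefficient_k
0*(-3) = 0
1*(-5) = -5
2*6 = 12
3*(-3) = -9
Total = 0 + (-5) + 12 + (-9) = -2


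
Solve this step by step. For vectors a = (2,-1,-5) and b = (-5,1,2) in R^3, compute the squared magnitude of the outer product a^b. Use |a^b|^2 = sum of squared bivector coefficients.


a wedge b = (a1*b2 - a2*b1)*e12 + (a1*b3 - a3*b1)*e13 + (a2*b3 - a3*b2)*e23
e12 coeff: 2*1 - (-1)*(-5) = 2 - 5 = -3
e13 coeff: 2*2 - (-5)*(-5) = 4 - 25 = -21
e23 coeff: (-1)*2 - (-5)*1 = -2 - (-5) = 3
|a wedge b|^2 = (-3)^2 + (-21)^2 + 3^2
= 9 + 441 + 9
= 459


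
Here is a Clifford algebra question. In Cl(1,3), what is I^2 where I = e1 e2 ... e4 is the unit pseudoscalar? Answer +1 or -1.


The pseudoscalar I = e1...e_n (product of all n generators) of Cl(p,q) satisfies I^2 = (-1)^(q + n(n-1)/2).
p = 1, q = 3, n = p + q = 4
n(n-1)/2 = 4 * 3 / 2 = 6
Exponent = q + n(n-1)/2 = 3 + 6 = 9
I^2 = (-1)^9 = -1


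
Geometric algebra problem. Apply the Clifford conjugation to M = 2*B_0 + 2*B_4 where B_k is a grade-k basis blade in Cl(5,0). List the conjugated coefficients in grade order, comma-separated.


Clifford conjugate sign for grade k: (-1)^(k(k+1)/2)
Grade 0: (-1)^(0*1/2) = (-1)^0 = 1, coeff 2 -> 2
Grade 4: (-1)^(4*5/2) = (-1)^10 = 1, coeff 2 -> 2
Conjugated coefficients: 2, 2


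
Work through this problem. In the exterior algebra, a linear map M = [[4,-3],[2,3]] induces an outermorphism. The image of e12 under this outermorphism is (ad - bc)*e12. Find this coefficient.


The outermorphism of a linear map f sends e1^e2 to f(e1)^f(e2).
f(e1) = 4*e1 + 2*e2
f(e2) = -3*e1 + 3*e2
f(e1) ^ f(e2) = (4*e1 + 2*e2) ^ (-3*e1 + 3*e2)
= 4*3*e12 + 2*(-3)*e21
= (12 - (-6))*e12
= 18*e12
Coefficient = 18


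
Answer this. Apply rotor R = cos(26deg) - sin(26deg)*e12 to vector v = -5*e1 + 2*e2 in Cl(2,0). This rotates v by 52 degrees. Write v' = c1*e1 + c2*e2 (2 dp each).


Rotor R = cos(26deg) - sin(26deg)*e12
Rotation angle theta = 2 * 26 = 52 degrees
v' = R*v*~R rotates v by theta.
cos(52deg) = 0.6157, sin(52deg) = 0.7880
v'_1 = -5*cos(52deg) - 2*sin(52deg)
= -5*0.6157 - 2*0.7880
= -4.65
v'_2 = -5*sin(52deg) + 2*cos(52deg)
= -5*0.7880 + 2*0.6157
= -2.71
v' = -4.65*e1 - 2.71*e2


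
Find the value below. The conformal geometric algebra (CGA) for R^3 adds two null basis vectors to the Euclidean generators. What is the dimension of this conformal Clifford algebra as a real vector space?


The conformal model of R^3 uses Cl(4,1): the 3 Euclidean generators plus two extra orthogonal generators e+ (e+^2 = +1) and e- (e-^2 = -1), from which the null vectors e0, einf are built.
Number of generators m = 3 + 2 = 5.
dim Cl(p,q) = 2^m = 2^5 = 32


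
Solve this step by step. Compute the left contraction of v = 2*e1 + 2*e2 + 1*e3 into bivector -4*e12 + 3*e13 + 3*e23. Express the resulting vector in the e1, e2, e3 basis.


Left contraction v _| B = <vB>_1 (grade-1 part of the geometric product vB).
Using e1_|e12 = e2, e2_|e12 = -e1, e1_|e13 = e3, e3_|e13 = -e1, e2_|e23 = e3, e3_|e23 = -e2:
e1 coeff: -v2*b12 - v3*b13 = -(2)*(-4) - (1)*(3) = 5
e2 coeff: v1*b12 - v3*b23 = (2)*(-4) - (1)*(3) = -11
e3 coeff: v1*b13 + v2*b23 = (2)*(3) + (2)*(3) = 12
v _| B = 5*e1 - 11*e2 + 12*e3


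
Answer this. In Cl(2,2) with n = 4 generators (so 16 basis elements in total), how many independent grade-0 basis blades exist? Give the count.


Number of grade-k basis blades in Cl(p,q) with n = p + q is C(n, k).
n = 2 + 2 = 4
C(4, 0) = 4! / (0! * 4!)
= 24 / (1 * 24)
= 1


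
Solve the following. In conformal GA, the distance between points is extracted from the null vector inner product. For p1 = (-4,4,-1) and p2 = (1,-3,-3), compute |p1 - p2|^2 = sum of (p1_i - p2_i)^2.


p1 - p2 = (-5, 7, 2)
|p1 - p2|^2 = (-5)^2 + 7^2 + 2^2
= 25 + 49 + 4
= 78


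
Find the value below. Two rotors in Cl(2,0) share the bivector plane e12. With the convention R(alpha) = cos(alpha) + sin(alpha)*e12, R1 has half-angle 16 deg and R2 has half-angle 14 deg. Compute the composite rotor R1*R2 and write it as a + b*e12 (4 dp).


Same-plane rotors commute and their half-angles add:
R1*R2 = cos(a1 + a2) + sin(a1 + a2)*e12.
a1 + a2 = 16 + 14 = 30 deg
cos(30 deg) = 0.8660
sin(30 deg) = 0.5000
R1*R2 = 0.8660 + 0.5000*e12


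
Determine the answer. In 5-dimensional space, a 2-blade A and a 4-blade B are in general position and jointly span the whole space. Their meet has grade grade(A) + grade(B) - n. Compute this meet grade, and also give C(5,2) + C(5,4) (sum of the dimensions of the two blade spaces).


Meet grade = grade(A) + grade(B) - n
= 2 + 4 - 5 = 1
C(5,2) = 10
C(5,4) = 5
dim_A + dim_B = 10 + 5 = 15


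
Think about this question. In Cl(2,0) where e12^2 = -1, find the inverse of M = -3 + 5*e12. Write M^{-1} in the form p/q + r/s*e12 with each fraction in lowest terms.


M = -3 + 5*e12, where e12^2 = -1.
Since M commutes with its reverse ~M = a - b*e12, M * ~M = a^2 - b^2*e12^2 = a^2 + b^2.
So M^{-1} = ~M / (a^2 + b^2) = (a - b*e12)/(a^2 + b^2).
a^2 + b^2 = 9 + 25 = 34
Scalar part = -3/34 = -3/34
Bivector coeff = -5/34 = -5/34
M^{-1} = -3/34 - 5/34*e12


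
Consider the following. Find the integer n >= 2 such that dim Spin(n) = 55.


dim Spin(n) = dim so(n) = n(n-1)/2.
Solve n(n-1)/2 = 55, i.e. n^2 - n - 110 = 0.
Discriminant = 1 + 8*55 = 441
n = (1 + sqrt(441))/2 = (1 + 21)/2 = 11


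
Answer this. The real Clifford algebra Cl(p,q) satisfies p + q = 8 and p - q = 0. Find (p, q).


We need p + q = 8 and p - q = 0.
Adding: 2p = 8 + 0 = 8, so p = 4.
Then q = 8 - 4 = 4.
(p, q) = (4, 4)


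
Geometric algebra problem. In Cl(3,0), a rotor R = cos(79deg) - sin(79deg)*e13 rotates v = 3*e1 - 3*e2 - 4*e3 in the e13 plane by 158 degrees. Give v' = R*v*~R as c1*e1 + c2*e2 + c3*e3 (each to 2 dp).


Rotor R = cos(79deg) - sin(79deg)*e13
Rotation angle theta = 2 * 79 = 158 degrees in the e13 plane (e1 -> e3).
The component perpendicular to the plane (e2) is invariant: v'_2 = v2 = -3.00
cos(158deg) = -0.9272, sin(158deg) = 0.3746
v'_1 = v1*cos(theta) - v3*sin(theta) = 3*(-0.9272) - (-4)*0.3746 = -1.28
v'_3 = v1*sin(theta) + v3*cos(theta) = 3*0.3746 + (-4)*(-0.9272) = 4.83
v' = -1.28*e1 - 3.00*e2 + 4.83*e3
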